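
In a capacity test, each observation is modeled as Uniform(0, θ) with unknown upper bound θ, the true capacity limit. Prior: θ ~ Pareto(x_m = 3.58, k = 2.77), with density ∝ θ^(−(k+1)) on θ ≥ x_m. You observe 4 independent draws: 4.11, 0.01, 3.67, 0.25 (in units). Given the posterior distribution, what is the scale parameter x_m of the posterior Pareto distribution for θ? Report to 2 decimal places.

4.11

A Pareto(scale x_m, shape k) prior on the upper bound θ of Uniform(0, θ) is conjugate: posterior is Pareto(max(x_m, max xᵢ), k + n).
Sample maximum = 4.11; prior scale x_m = 3.58 → posterior scale = max = 4.11.
Posterior shape = 2.77 + 4 = 6.77.
Posterior scale x_m = 4.11.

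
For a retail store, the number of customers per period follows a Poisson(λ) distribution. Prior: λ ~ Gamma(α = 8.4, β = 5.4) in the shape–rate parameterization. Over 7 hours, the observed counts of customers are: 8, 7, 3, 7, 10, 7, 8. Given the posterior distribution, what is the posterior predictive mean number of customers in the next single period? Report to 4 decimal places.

4.7097

With a Gamma(shape α, rate β) prior, the Poisson likelihood is conjugate: the posterior is Gamma(α + ΣXᵢ, β + n).
Sum of counts S = 50 over n = 7 hours.
Posterior: Gamma(α+S, β+n) = Gamma(8.4+50, 5.4+7) = Gamma(58.4, 12.4).
The predictive distribution for one future period is NegBinom with mean α/β = 4.7097.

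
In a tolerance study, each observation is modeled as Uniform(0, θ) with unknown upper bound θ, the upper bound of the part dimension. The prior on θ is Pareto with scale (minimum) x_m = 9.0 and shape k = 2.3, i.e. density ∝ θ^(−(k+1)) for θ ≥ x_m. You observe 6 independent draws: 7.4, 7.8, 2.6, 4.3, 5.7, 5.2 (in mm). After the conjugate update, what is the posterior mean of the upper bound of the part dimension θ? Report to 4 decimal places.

A Pareto(scale x_m, shape k) prior on the upper bound θ of Uniform(0, θ) is conjugate: posterior is Pareto(max(x_m, max xᵢ), k + n).
Sample maximum = 7.8; prior scale x_m = 9.0 → posterior scale = max = 9.0.
Posterior shape = 2.3 + 6 = 8.3.
E[θ|data] = k·x_m/(k−1) = 8.3·9.0/7.3 = 10.2329.

10.2329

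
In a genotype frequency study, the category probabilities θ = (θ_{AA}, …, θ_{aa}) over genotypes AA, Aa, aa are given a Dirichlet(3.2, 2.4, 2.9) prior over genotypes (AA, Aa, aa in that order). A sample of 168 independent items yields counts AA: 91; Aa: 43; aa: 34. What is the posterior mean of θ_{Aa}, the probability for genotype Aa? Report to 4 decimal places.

The Dirichlet prior is conjugate to the Multinomial likelihood: each posterior αⱼ = prior αⱼ + observed count nⱼ.
Posterior concentration: (94.2, 45.4, 36.9), total = 176.5.
E[θ_{Aa}|data] = α_{Aa}/Σα = 45.4/176.5 = 0.2572.

0.2572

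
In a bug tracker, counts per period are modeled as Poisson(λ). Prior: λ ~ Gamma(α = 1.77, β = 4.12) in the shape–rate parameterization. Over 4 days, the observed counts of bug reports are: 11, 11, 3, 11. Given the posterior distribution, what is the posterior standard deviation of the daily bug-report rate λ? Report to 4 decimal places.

With a Gamma(shape α, rate β) prior, the Poisson likelihood is conjugate: the posterior is Gamma(α + ΣXᵢ, β + n).
Sum of counts S = 36 over n = 4 days.
Posterior: Gamma(α+S, β+n) = Gamma(1.77+36, 4.12+4) = Gamma(37.77, 8.12).
SD = √α/β = √37.77/8.12 = 0.7569.

0.7569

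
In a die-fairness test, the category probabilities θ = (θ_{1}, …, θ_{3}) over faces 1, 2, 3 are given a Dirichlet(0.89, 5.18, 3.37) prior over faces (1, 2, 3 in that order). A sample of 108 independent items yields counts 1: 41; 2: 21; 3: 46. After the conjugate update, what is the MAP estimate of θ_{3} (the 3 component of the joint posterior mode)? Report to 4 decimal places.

0.4227

The Dirichlet prior is conjugate to the Multinomial likelihood: each posterior αⱼ = prior αⱼ + observed count nⱼ.
Posterior concentration: (41.89, 26.18, 49.37), total = 117.44.
Joint mode component: (α_{3}−1)/(Σα−K) = 48.37/114.44 = 0.4227.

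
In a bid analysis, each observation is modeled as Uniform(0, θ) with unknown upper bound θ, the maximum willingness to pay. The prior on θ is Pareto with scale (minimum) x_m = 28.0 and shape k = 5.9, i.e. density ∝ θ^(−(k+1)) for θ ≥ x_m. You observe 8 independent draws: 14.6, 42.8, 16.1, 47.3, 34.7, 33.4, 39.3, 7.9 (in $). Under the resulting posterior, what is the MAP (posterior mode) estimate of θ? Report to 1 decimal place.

47.3

A Pareto(scale x_m, shape k) prior on the upper bound θ of Uniform(0, θ) is conjugate: posterior is Pareto(max(x_m, max xᵢ), k + n).
Sample maximum = 47.3; prior scale x_m = 28.0 → posterior scale = max = 47.3.
Posterior shape = 5.9 + 8 = 13.9.
The Pareto density is decreasing on [x_m, ∞), so the mode is x_m = 47.3.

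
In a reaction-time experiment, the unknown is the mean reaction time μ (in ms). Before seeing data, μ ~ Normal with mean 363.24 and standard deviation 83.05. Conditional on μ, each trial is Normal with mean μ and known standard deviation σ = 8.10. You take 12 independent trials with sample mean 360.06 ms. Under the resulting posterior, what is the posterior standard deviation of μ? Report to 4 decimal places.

For Normal data with known variance σ², a Normal(μ₀, σ₀²) prior on μ is conjugate. Posterior precision = 1/σ₀² + n/σ²; posterior mean is the precision-weighted average of μ₀ and x̄.
σ₀² = 83.05² = 6897.3025, σ² = 8.10² = 65.61; σ² + n·σ₀² = 65.61 + 12·6897.3025 = 82833.24.
Posterior precision = 1/σ₀² + n/σ² = 1/6897.3025 + 12/65.61 = (σ² + n·σ₀²)/(σ₀²σ²) = 82833.24/(6897.3025·65.61); posterior variance σₙ² = σ₀²σ²/(σ² + n·σ₀²) = 6897.3025·65.61/82833.24 = 5.463169.
Posterior SD = √σₙ² = √(6897.3025·65.61/82833.24) = 2.3373.

2.3373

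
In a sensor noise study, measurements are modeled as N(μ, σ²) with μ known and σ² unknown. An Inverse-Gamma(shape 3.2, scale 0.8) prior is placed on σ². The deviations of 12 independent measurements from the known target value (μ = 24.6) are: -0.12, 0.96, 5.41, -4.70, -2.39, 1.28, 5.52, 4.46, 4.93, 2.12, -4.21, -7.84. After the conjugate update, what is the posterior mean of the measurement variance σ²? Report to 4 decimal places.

13.3900

With known mean μ and an Inverse-Gamma(α, β) prior on σ², the Normal likelihood is conjugate: posterior is Inv-Gamma(α + n/2, β + Σ(xᵢ−μ)²/2).
Σ(xᵢ−μ)² = (-0.12)² + (0.96)² + (5.41)² + (-4.70)² + (-2.39)² + (1.28)² + (5.52)² + (4.46)² + (4.93)² + (2.12)² + (-4.21)² + (-7.84)² = 217.9956.
Posterior: Inv-Gamma(3.2 + 12/2, 0.8 + 217.9956/2) = Inv-Gamma(9.20, 109.79780).
E[σ²|data] = β/(α−1) = 109.79780/8.20 = 13.3900.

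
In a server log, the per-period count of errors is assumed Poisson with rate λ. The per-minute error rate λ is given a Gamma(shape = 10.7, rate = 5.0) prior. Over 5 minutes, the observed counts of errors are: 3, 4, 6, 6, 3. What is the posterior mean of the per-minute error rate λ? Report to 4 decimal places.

With a Gamma(shape α, rate β) prior, the Poisson likelihood is conjugate: the posterior is Gamma(α + ΣXᵢ, β + n).
Sum of counts S = 22 over n = 5 minutes.
Posterior: Gamma(α+S, β+n) = Gamma(10.7+22, 5.0+5) = Gamma(32.7, 10.0).
Posterior mean = α/β = 32.7/10.0 = 3.2700.

3.2700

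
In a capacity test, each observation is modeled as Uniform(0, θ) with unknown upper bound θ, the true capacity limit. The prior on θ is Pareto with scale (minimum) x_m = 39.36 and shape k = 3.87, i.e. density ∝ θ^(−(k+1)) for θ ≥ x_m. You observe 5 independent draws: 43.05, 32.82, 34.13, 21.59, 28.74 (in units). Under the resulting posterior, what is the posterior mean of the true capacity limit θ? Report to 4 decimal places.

A Pareto(scale x_m, shape k) prior on the upper bound θ of Uniform(0, θ) is conjugate: posterior is Pareto(max(x_m, max xᵢ), k + n).
Sample maximum = 43.05; prior scale x_m = 39.36 → posterior scale = max = 43.05.
Posterior shape = 3.87 + 5 = 8.87.
E[θ|data] = k·x_m/(k−1) = 8.87·43.05/7.87 = 48.5201.

48.5201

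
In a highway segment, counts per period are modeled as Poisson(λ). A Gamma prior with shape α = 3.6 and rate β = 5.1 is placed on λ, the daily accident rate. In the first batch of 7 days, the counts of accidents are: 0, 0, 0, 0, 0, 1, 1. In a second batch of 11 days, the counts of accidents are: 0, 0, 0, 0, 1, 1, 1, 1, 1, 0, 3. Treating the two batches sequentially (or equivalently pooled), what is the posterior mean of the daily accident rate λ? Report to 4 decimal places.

With a Gamma(shape α, rate β) prior, the Poisson likelihood is conjugate: the posterior is Gamma(α + ΣXᵢ, β + n).
Batch 1: sum of counts S = 2 over n = 7 days.
After batch 1: Gamma(α+S, β+n) = Gamma(3.6+2, 5.1+7) = Gamma(5.6, 12.1).
Batch 2: sum of counts S = 8 over n = 11 days.
After batch 2: Gamma(α+S, β+n) = Gamma(5.6+8, 12.1+11) = Gamma(13.6, 23.1).
Posterior mean = α/β = 13.6/23.1 = 0.5887.

0.5887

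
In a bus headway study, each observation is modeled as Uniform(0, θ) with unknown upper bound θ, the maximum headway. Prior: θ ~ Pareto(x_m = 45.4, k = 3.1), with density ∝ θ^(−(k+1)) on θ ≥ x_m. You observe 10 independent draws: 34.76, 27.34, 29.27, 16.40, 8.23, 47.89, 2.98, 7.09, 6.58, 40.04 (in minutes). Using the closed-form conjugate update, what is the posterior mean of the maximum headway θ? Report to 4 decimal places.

51.8479

A Pareto(scale x_m, shape k) prior on the upper bound θ of Uniform(0, θ) is conjugate: posterior is Pareto(max(x_m, max xᵢ), k + n).
Sample maximum = 47.89; prior scale x_m = 45.4 → posterior scale = max = 47.89.
Posterior shape = 3.1 + 10 = 13.1.
E[θ|data] = k·x_m/(k−1) = 13.1·47.89/12.1 = 51.8479.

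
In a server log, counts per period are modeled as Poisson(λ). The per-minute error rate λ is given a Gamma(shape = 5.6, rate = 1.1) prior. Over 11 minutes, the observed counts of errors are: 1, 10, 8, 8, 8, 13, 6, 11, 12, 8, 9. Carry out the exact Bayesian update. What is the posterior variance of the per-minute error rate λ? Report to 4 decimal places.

With a Gamma(shape α, rate β) prior, the Poisson likelihood is conjugate: the posterior is Gamma(α + ΣXᵢ, β + n).
Sum of counts S = 94 over n = 11 minutes.
Posterior: Gamma(α+S, β+n) = Gamma(5.6+94, 1.1+11) = Gamma(99.6, 12.1).
Var = α/β² = 99.6/12.1² = 0.6803.

0.6803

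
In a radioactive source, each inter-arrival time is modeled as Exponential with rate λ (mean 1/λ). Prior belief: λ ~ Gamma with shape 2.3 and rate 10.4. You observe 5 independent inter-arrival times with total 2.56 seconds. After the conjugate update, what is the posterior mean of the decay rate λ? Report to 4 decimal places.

With a Gamma(shape α, rate β) prior on the exponential rate λ, the posterior after n observations with total T = Σxᵢ is Gamma(α+n, β+T).
Posterior: Gamma(2.3+5, 10.4+2.56) = Gamma(7.3, 12.96).
Posterior mean of λ = α/β = 7.3/12.96 = 0.5633.

0.5633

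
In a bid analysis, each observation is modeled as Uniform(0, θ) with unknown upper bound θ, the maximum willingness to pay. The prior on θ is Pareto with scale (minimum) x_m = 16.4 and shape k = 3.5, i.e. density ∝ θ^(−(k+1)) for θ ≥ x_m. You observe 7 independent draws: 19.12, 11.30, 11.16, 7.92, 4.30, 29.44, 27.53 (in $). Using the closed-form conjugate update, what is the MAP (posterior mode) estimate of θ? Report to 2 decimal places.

A Pareto(scale x_m, shape k) prior on the upper bound θ of Uniform(0, θ) is conjugate: posterior is Pareto(max(x_m, max xᵢ), k + n).
Sample maximum = 29.44; prior scale x_m = 16.4 → posterior scale = max = 29.44.
Posterior shape = 3.5 + 7 = 10.5.
The Pareto density is decreasing on [x_m, ∞), so the mode is x_m = 29.44.

29.44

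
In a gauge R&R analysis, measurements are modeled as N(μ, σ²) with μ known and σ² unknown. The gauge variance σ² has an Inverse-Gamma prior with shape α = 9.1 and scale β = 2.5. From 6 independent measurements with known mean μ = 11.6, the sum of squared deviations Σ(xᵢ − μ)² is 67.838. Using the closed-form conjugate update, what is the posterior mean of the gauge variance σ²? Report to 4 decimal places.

3.2810

With known mean μ and an Inverse-Gamma(α, β) prior on σ², the Normal likelihood is conjugate: posterior is Inv-Gamma(α + n/2, β + Σ(xᵢ−μ)²/2).
Posterior: Inv-Gamma(9.1 + 6/2, 2.5 + 67.838/2) = Inv-Gamma(12.10, 36.4190).
E[σ²|data] = β/(α−1) = 36.4190/11.10 = 3.2810.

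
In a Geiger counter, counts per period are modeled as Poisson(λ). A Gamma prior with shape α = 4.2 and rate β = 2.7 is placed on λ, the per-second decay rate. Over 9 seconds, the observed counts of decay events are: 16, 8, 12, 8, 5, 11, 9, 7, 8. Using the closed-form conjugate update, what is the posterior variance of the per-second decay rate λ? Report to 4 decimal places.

0.6443

With a Gamma(shape α, rate β) prior, the Poisson likelihood is conjugate: the posterior is Gamma(α + ΣXᵢ, β + n).
Sum of counts S = 84 over n = 9 seconds.
Posterior: Gamma(α+S, β+n) = Gamma(4.2+84, 2.7+9) = Gamma(88.2, 11.7).
Var = α/β² = 88.2/11.7² = 0.6443.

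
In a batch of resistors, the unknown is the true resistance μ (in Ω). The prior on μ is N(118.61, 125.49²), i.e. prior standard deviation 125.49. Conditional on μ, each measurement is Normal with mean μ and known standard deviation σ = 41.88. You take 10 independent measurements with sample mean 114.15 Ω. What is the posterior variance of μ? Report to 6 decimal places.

173.461480

For Normal data with known variance σ², a Normal(μ₀, σ₀²) prior on μ is conjugate. Posterior precision = 1/σ₀² + n/σ²; posterior mean is the precision-weighted average of μ₀ and x̄.
σ₀² = 125.49² = 15747.7401, σ² = 41.88² = 1753.9344; σ² + n·σ₀² = 1753.9344 + 10·15747.7401 = 159231.3354.
Posterior precision = 1/σ₀² + n/σ² = 1/15747.7401 + 10/1753.9344 = (σ² + n·σ₀²)/(σ₀²σ²) = 159231.3354/(15747.7401·1753.9344); posterior variance σₙ² = σ₀²σ²/(σ² + n·σ₀²) = 15747.7401·1753.9344/159231.3354 = 173.461480.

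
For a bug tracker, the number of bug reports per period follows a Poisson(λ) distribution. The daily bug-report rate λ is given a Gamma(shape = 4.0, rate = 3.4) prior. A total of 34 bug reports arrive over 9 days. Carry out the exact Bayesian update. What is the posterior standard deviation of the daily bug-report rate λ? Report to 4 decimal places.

0.4971

With a Gamma(shape α, rate β) prior, the Poisson likelihood is conjugate: the posterior is Gamma(α + ΣXᵢ, β + n).
Posterior: Gamma(α+S, β+n) = Gamma(4.0+34, 3.4+9) = Gamma(38.0, 12.4).
SD = √α/β = √38.0/12.4 = 0.4971.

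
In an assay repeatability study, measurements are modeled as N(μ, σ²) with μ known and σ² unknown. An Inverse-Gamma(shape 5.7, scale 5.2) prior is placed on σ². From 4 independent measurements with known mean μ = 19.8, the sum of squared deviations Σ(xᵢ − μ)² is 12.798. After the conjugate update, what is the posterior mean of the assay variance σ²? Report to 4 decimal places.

1.7312

With known mean μ and an Inverse-Gamma(α, β) prior on σ², the Normal likelihood is conjugate: posterior is Inv-Gamma(α + n/2, β + Σ(xᵢ−μ)²/2).
Posterior: Inv-Gamma(5.7 + 4/2, 5.2 + 12.798/2) = Inv-Gamma(7.70, 11.5990).
E[σ²|data] = β/(α−1) = 11.5990/6.70 = 1.7312.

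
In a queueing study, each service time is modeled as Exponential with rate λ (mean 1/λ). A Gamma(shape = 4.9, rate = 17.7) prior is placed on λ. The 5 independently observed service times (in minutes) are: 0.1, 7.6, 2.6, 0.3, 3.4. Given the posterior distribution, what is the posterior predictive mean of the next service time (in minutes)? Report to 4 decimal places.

With a Gamma(shape α, rate β) prior on the exponential rate λ, the posterior after n observations with total T = Σxᵢ is Gamma(α+n, β+T).
Sum of observations T = 14.0 minutes; n = 5.
Posterior: Gamma(4.9+5, 17.7+14.0) = Gamma(9.9, 31.7).
The predictive distribution for the next observation is Lomax; its mean is β/(α−1) = 31.7/8.9 = 3.5618.

3.5618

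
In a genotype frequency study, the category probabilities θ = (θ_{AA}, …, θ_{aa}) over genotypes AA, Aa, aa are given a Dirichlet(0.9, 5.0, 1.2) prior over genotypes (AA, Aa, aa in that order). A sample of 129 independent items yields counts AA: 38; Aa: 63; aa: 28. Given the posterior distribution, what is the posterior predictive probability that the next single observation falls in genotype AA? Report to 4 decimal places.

The Dirichlet prior is conjugate to the Multinomial likelihood: each posterior αⱼ = prior αⱼ + observed count nⱼ.
Posterior concentration: (38.9, 68.0, 29.2), total = 136.1.
P(next = AA | data) = α_{AA}/Σα = 0.2858.

0.2858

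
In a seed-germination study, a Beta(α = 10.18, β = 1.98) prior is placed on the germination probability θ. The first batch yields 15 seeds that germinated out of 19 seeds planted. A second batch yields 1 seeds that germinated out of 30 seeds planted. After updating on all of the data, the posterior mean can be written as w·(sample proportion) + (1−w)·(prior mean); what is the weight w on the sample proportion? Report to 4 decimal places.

0.8012

The Beta prior is conjugate to a Binomial/Bernoulli likelihood; the update adds successes to α and failures to β.
Total number of seeds planted: n = 19 + 30 = 49.
Posterior mean = (α₀+k)/(α₀+β₀+n) = [n/(α₀+β₀+n)]·(k/n) + [(α₀+β₀)/(α₀+β₀+n)]·α₀/(α₀+β₀), so only n and the prior enter the weight.
The weight on the data is w = n/(α₀+β₀+n) = 49/(10.18+1.98+49) = 49/61.16 = 0.8012.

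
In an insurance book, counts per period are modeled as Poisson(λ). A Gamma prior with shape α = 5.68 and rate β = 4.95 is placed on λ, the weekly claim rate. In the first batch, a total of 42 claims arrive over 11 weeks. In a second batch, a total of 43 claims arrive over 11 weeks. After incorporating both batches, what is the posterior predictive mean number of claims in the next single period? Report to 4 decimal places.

With a Gamma(shape α, rate β) prior, the Poisson likelihood is conjugate: the posterior is Gamma(α + ΣXᵢ, β + n).
After batch 1: Gamma(α+S, β+n) = Gamma(5.68+42, 4.95+11) = Gamma(47.68, 15.95).
After batch 2: Gamma(α+S, β+n) = Gamma(47.68+43, 15.95+11) = Gamma(90.68, 26.95).
The predictive distribution for one future period is NegBinom with mean α/β = 3.3647.

3.3647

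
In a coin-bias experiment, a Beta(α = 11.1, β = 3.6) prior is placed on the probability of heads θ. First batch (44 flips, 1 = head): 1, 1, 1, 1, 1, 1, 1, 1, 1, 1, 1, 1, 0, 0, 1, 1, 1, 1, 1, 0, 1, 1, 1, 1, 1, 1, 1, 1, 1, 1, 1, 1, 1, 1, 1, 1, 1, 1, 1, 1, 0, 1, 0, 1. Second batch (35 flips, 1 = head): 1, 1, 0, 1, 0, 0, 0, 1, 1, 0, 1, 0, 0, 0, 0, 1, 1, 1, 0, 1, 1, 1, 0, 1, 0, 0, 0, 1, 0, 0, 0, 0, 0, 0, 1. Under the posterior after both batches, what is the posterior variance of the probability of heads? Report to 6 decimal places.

The Beta prior is conjugate to a Binomial/Bernoulli likelihood; the update adds successes to α and failures to β.
After batch 1: Beta(11.1+39, 3.6+5) = Beta(50.1, 8.6).
After batch 2: Beta(50.1+15, 8.6+20) = Beta(65.1, 28.6).
Var = αβ/((α+β)²(α+β+1)) = 65.1·28.6/(93.7²·94.7) = 0.002239.

0.002239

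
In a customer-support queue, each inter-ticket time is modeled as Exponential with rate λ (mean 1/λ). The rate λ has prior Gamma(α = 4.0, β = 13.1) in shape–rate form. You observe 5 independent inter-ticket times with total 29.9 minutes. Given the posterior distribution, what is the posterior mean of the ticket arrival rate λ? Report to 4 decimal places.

With a Gamma(shape α, rate β) prior on the exponential rate λ, the posterior after n observations with total T = Σxᵢ is Gamma(α+n, β+T).
Posterior: Gamma(4.0+5, 13.1+29.9) = Gamma(9.0, 43.0).
Posterior mean of λ = α/β = 9.0/43.0 = 0.2093.

0.2093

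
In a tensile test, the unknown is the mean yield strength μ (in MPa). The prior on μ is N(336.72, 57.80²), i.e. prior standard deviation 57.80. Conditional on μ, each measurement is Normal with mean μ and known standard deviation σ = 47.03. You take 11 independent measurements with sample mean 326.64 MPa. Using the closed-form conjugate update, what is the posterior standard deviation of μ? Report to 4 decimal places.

13.7717

For Normal data with known variance σ², a Normal(μ₀, σ₀²) prior on μ is conjugate. Posterior precision = 1/σ₀² + n/σ²; posterior mean is the precision-weighted average of μ₀ and x̄.
σ₀² = 57.80² = 3340.84, σ² = 47.03² = 2211.8209; σ² + n·σ₀² = 2211.8209 + 11·3340.84 = 38961.0609.
Posterior precision = 1/σ₀² + n/σ² = 1/3340.84 + 11/2211.8209 = (σ² + n·σ₀²)/(σ₀²σ²) = 38961.0609/(3340.84·2211.8209); posterior variance σₙ² = σ₀²σ²/(σ² + n·σ₀²) = 3340.84·2211.8209/38961.0609 = 189.659613.
Posterior SD = √σₙ² = √(3340.84·2211.8209/38961.0609) = 13.7717.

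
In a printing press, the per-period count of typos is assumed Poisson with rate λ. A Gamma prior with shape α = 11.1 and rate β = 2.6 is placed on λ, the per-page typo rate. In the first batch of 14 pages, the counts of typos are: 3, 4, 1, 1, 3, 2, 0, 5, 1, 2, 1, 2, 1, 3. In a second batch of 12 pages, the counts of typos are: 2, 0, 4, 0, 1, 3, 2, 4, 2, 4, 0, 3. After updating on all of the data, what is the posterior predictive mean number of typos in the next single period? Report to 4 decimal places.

2.2762

With a Gamma(shape α, rate β) prior, the Poisson likelihood is conjugate: the posterior is Gamma(α + ΣXᵢ, β + n).
Batch 1: sum of counts S = 29 over n = 14 pages.
After batch 1: Gamma(α+S, β+n) = Gamma(11.1+29, 2.6+14) = Gamma(40.1, 16.6).
Batch 2: sum of counts S = 25 over n = 12 pages.
After batch 2: Gamma(α+S, β+n) = Gamma(40.1+25, 16.6+12) = Gamma(65.1, 28.6).
The predictive distribution for one future period is NegBinom with mean α/β = 2.2762.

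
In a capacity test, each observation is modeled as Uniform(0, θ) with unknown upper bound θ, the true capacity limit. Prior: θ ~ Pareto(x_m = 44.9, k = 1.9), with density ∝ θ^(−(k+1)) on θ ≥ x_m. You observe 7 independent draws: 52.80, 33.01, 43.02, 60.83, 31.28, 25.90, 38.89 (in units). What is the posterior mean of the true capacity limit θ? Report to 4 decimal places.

A Pareto(scale x_m, shape k) prior on the upper bound θ of Uniform(0, θ) is conjugate: posterior is Pareto(max(x_m, max xᵢ), k + n).
Sample maximum = 60.83; prior scale x_m = 44.9 → posterior scale = max = 60.83.
Posterior shape = 1.9 + 7 = 8.9.
E[θ|data] = k·x_m/(k−1) = 8.9·60.83/7.9 = 68.5300.

68.5300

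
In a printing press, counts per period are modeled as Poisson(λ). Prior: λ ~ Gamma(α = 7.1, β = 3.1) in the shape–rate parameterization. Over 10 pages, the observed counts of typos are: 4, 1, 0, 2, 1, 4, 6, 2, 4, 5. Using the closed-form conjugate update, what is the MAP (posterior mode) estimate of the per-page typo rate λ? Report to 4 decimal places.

2.6794

With a Gamma(shape α, rate β) prior, the Poisson likelihood is conjugate: the posterior is Gamma(α + ΣXᵢ, β + n).
Sum of counts S = 29 over n = 10 pages.
Posterior: Gamma(α+S, β+n) = Gamma(7.1+29, 3.1+10) = Gamma(36.1, 13.1).
Mode of Gamma(α,β) for α≥1 is (α−1)/β = 35.1/13.1 = 2.6794.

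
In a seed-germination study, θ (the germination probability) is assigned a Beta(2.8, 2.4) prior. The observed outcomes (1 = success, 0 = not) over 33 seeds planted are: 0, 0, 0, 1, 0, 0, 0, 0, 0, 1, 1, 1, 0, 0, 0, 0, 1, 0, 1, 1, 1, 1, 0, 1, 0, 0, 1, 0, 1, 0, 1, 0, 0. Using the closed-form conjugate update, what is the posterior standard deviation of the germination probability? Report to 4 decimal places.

0.0787

The Beta prior is conjugate to a Binomial/Bernoulli likelihood; the update adds successes to α and failures to β.
Posterior: Beta(α+k, β+n−k) = Beta(2.8+13, 2.4+20) = Beta(15.8, 22.4).
Var = αβ/((α+β)²(α+β+1)) = 15.8·22.4/(38.2²·39.2) = 0.00618717; SD = √0.00618717 = 0.0787.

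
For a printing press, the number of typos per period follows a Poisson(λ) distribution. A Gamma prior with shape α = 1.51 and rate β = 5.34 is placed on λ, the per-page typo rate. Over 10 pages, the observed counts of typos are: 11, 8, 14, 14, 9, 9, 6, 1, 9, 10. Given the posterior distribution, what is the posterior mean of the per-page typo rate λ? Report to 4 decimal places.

With a Gamma(shape α, rate β) prior, the Poisson likelihood is conjugate: the posterior is Gamma(α + ΣXᵢ, β + n).
Sum of counts S = 91 over n = 10 pages.
Posterior: Gamma(α+S, β+n) = Gamma(1.51+91, 5.34+10) = Gamma(92.51, 15.34).
Posterior mean = α/β = 92.51/15.34 = 6.0306.

6.0306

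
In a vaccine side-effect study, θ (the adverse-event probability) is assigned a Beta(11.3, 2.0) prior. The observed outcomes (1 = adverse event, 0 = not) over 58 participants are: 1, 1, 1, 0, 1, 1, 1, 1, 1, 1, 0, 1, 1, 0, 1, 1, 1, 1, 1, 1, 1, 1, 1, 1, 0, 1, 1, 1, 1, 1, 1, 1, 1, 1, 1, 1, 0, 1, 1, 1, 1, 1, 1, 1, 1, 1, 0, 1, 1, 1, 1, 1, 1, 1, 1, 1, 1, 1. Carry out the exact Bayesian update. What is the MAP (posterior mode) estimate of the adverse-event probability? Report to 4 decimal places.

The Beta prior is conjugate to a Binomial/Bernoulli likelihood; the update adds successes to α and failures to β.
Posterior: Beta(α+k, β+n−k) = Beta(11.3+52, 2.0+6) = Beta(63.3, 8.0).
Mode of Beta(a,b) for a,b>1 is (a−1)/(a+b−2) = 62.3/69.3 = 0.8990.

0.8990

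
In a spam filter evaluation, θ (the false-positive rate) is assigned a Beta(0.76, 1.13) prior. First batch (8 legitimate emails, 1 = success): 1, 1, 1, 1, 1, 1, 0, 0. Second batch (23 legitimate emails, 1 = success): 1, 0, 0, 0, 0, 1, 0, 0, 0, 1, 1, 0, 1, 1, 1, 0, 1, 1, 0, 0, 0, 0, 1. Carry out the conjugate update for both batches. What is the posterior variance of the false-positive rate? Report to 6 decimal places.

The Beta prior is conjugate to a Binomial/Bernoulli likelihood; the update adds successes to α and failures to β.
After batch 1: Beta(0.76+6, 1.13+2) = Beta(6.76, 3.13).
After batch 2: Beta(6.76+10, 3.13+13) = Beta(16.76, 16.13).
Var = αβ/((α+β)²(α+β+1)) = 16.76·16.13/(32.89²·33.89) = 0.007374.

0.007374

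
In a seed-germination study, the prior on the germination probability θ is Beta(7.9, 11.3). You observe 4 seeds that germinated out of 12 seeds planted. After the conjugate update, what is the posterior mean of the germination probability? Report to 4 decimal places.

The Beta prior is conjugate to a Binomial/Bernoulli likelihood; the update adds successes to α and failures to β.
Posterior: Beta(α+k, β+n−k) = Beta(7.9+4, 11.3+8) = Beta(11.9, 19.3).
Posterior mean = α/(α+β) = 11.9/31.2 = 0.3814.

0.3814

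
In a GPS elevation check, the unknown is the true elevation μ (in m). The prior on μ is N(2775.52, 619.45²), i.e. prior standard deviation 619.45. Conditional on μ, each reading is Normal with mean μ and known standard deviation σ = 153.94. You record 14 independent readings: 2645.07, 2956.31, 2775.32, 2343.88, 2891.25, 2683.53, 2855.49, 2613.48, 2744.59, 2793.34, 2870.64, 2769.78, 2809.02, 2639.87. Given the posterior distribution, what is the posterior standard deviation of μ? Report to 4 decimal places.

For Normal data with known variance σ², a Normal(μ₀, σ₀²) prior on μ is conjugate. Posterior precision = 1/σ₀² + n/σ²; posterior mean is the precision-weighted average of μ₀ and x̄.
σ₀² = 619.45² = 383718.3025, σ² = 153.94² = 23697.5236; σ² + n·σ₀² = 23697.5236 + 14·383718.3025 = 5395753.7586.
Posterior precision = 1/σ₀² + n/σ² = 1/383718.3025 + 14/23697.5236 = (σ² + n·σ₀²)/(σ₀²σ²) = 5395753.7586/(383718.3025·23697.5236); posterior variance σₙ² = σ₀²σ²/(σ² + n·σ₀²) = 383718.3025·23697.5236/5395753.7586 = 1685.246202.
Posterior SD = √σₙ² = √(383718.3025·23697.5236/5395753.7586) = 41.0518.

41.0518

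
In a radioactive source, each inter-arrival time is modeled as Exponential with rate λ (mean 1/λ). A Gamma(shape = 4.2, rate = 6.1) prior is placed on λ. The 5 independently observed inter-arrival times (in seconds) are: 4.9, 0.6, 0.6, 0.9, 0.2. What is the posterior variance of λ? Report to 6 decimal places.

With a Gamma(shape α, rate β) prior on the exponential rate λ, the posterior after n observations with total T = Σxᵢ is Gamma(α+n, β+T).
Sum of observations T = 7.2 seconds; n = 5.
Posterior: Gamma(4.2+5, 6.1+7.2) = Gamma(9.2, 13.3).
Var = α/β² = 0.052010.

0.052010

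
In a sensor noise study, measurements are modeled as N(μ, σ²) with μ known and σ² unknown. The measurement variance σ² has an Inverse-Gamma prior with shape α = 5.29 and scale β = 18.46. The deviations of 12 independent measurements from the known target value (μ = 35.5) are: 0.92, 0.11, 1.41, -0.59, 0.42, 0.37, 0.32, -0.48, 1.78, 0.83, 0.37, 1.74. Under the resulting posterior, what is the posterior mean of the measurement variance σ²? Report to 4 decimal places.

2.3218

With known mean μ and an Inverse-Gamma(α, β) prior on σ², the Normal likelihood is conjugate: posterior is Inv-Gamma(α + n/2, β + Σ(xᵢ−μ)²/2).
Σ(xᵢ−μ)² = (0.92)² + (0.11)² + (1.41)² + (-0.59)² + (0.42)² + (0.37)² + (0.32)² + (-0.48)² + (1.78)² + (0.83)² + (0.37)² + (1.74)² = 10.8626.
Posterior: Inv-Gamma(5.29 + 12/2, 18.46 + 10.8626/2) = Inv-Gamma(11.29, 23.89130).
E[σ²|data] = β/(α−1) = 23.89130/10.29 = 2.3218.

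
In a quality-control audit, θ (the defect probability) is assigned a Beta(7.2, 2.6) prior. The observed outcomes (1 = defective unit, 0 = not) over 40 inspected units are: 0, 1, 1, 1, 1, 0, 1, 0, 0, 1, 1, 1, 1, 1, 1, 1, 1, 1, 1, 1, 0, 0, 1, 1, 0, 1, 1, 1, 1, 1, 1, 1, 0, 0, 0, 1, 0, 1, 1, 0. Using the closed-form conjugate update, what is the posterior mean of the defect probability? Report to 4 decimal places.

0.7068

The Beta prior is conjugate to a Binomial/Bernoulli likelihood; the update adds successes to α and failures to β.
Posterior: Beta(α+k, β+n−k) = Beta(7.2+28, 2.6+12) = Beta(35.2, 14.6).
Posterior mean = α/(α+β) = 35.2/49.8 = 0.7068.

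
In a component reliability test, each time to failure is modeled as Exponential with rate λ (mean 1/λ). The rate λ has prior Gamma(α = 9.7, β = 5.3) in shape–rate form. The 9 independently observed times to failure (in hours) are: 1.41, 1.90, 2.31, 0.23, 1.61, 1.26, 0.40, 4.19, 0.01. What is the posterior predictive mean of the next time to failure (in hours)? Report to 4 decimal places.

1.0520

With a Gamma(shape α, rate β) prior on the exponential rate λ, the posterior after n observations with total T = Σxᵢ is Gamma(α+n, β+T).
Sum of observations T = 13.32 hours; n = 9.
Posterior: Gamma(9.7+9, 5.3+13.32) = Gamma(18.7, 18.62).
The predictive distribution for the next observation is Lomax; its mean is β/(α−1) = 18.62/17.7 = 1.0520.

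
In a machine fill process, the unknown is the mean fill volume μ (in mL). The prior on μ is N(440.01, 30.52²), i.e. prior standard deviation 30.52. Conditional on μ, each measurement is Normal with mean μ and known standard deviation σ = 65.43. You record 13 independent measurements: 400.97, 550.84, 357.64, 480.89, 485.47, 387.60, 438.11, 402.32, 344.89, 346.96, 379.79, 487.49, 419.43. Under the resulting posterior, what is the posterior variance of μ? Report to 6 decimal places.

For Normal data with known variance σ², a Normal(μ₀, σ₀²) prior on μ is conjugate. Posterior precision = 1/σ₀² + n/σ²; posterior mean is the precision-weighted average of μ₀ and x̄.
σ₀² = 30.52² = 931.4704, σ² = 65.43² = 4281.0849; σ² + n·σ₀² = 4281.0849 + 13·931.4704 = 16390.2001.
Posterior precision = 1/σ₀² + n/σ² = 1/931.4704 + 13/4281.0849 = (σ² + n·σ₀²)/(σ₀²σ²) = 16390.2001/(931.4704·4281.0849); posterior variance σₙ² = σ₀²σ²/(σ² + n·σ₀²) = 931.4704·4281.0849/16390.2001 = 243.298059.

243.298059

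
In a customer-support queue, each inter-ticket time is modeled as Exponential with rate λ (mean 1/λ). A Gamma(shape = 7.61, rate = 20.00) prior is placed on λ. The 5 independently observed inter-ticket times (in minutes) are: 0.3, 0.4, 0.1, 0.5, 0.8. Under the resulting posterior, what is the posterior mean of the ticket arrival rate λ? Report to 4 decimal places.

0.5706

With a Gamma(shape α, rate β) prior on the exponential rate λ, the posterior after n observations with total T = Σxᵢ is Gamma(α+n, β+T).
Sum of observations T = 2.1 minutes; n = 5.
Posterior: Gamma(7.61+5, 20.00+2.1) = Gamma(12.61, 22.10).
Posterior mean of λ = α/β = 12.61/22.10 = 0.5706.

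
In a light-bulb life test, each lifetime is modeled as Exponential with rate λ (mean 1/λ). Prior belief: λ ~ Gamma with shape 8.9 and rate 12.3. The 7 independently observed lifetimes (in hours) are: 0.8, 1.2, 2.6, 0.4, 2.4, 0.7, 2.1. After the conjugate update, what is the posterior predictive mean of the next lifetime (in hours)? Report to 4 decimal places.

1.5101

With a Gamma(shape α, rate β) prior on the exponential rate λ, the posterior after n observations with total T = Σxᵢ is Gamma(α+n, β+T).
Sum of observations T = 10.2 hours; n = 7.
Posterior: Gamma(8.9+7, 12.3+10.2) = Gamma(15.9, 22.5).
The predictive distribution for the next observation is Lomax; its mean is β/(α−1) = 22.5/14.9 = 1.5101.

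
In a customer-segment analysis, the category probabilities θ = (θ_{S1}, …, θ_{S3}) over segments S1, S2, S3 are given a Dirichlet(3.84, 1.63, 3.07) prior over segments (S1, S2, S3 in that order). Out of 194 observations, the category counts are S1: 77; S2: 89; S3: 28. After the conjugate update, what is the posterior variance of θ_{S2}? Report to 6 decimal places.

The Dirichlet prior is conjugate to the Multinomial likelihood: each posterior αⱼ = prior αⱼ + observed count nⱼ.
Posterior concentration: (80.84, 90.63, 31.07), total = 202.54.
Var[θ_j] = α_j(Σα−α_j)/((Σα)²(Σα+1)) = 90.63·111.91/(202.54²·203.54) = 0.001215.

0.001215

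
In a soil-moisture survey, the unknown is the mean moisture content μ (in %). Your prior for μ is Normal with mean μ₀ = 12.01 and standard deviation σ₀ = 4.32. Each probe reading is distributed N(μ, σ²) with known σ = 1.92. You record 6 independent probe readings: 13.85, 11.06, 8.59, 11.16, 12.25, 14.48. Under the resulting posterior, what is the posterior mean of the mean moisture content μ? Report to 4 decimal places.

For Normal data with known variance σ², a Normal(μ₀, σ₀²) prior on μ is conjugate. Posterior precision = 1/σ₀² + n/σ²; posterior mean is the precision-weighted average of μ₀ and x̄.
Σxᵢ = 13.85 + 11.06 + 8.59 + 11.16 + 12.25 + 14.48 = 71.39, so n·x̄ = 71.39.
σ₀² = 4.32² = 18.6624, σ² = 1.92² = 3.6864; σ² + n·σ₀² = 3.6864 + 6·18.6624 = 115.6608.
Posterior mean = (μ₀/σ₀² + n·x̄/σ²)/(1/σ₀² + n/σ²) = (σ²·μ₀ + σ₀²·n·x̄)/(σ² + n·σ₀²) = (3.6864·12.01 + 18.6624·71.39)/115.6608 = 1376.5824/115.6608 = 11.9019.

11.9019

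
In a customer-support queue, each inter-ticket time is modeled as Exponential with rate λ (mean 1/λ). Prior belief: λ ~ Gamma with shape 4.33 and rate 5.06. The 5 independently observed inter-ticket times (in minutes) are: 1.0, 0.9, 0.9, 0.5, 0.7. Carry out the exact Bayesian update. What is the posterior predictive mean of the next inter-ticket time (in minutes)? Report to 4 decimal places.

1.0876

With a Gamma(shape α, rate β) prior on the exponential rate λ, the posterior after n observations with total T = Σxᵢ is Gamma(α+n, β+T).
Sum of observations T = 4.0 minutes; n = 5.
Posterior: Gamma(4.33+5, 5.06+4.0) = Gamma(9.33, 9.06).
The predictive distribution for the next observation is Lomax; its mean is β/(α−1) = 9.06/8.33 = 1.0876.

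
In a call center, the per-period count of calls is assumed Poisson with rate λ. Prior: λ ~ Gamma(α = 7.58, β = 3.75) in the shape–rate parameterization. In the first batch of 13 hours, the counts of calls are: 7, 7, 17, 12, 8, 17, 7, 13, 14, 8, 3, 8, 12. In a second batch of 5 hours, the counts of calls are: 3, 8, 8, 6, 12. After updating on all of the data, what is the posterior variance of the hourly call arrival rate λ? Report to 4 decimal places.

With a Gamma(shape α, rate β) prior, the Poisson likelihood is conjugate: the posterior is Gamma(α + ΣXᵢ, β + n).
Batch 1: sum of counts S = 133 over n = 13 hours.
After batch 1: Gamma(α+S, β+n) = Gamma(7.58+133, 3.75+13) = Gamma(140.58, 16.75).
Batch 2: sum of counts S = 37 over n = 5 hours.
After batch 2: Gamma(α+S, β+n) = Gamma(140.58+37, 16.75+5) = Gamma(177.58, 21.75).
Var = α/β² = 177.58/21.75² = 0.3754.

0.3754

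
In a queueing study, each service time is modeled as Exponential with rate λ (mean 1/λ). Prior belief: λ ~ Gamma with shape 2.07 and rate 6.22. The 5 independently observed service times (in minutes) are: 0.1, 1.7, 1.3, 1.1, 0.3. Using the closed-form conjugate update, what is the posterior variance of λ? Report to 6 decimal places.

0.061522

With a Gamma(shape α, rate β) prior on the exponential rate λ, the posterior after n observations with total T = Σxᵢ is Gamma(α+n, β+T).
Sum of observations T = 4.5 minutes; n = 5.
Posterior: Gamma(2.07+5, 6.22+4.5) = Gamma(7.07, 10.72).
Var = α/β² = 0.061522.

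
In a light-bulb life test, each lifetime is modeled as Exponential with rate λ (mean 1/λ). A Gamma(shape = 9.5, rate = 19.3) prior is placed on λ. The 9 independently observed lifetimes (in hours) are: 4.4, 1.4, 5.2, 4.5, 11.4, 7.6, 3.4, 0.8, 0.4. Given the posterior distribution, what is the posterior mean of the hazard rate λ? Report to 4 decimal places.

0.3168

With a Gamma(shape α, rate β) prior on the exponential rate λ, the posterior after n observations with total T = Σxᵢ is Gamma(α+n, β+T).
Sum of observations T = 39.1 hours; n = 9.
Posterior: Gamma(9.5+9, 19.3+39.1) = Gamma(18.5, 58.4).
Posterior mean of λ = α/β = 18.5/58.4 = 0.3168.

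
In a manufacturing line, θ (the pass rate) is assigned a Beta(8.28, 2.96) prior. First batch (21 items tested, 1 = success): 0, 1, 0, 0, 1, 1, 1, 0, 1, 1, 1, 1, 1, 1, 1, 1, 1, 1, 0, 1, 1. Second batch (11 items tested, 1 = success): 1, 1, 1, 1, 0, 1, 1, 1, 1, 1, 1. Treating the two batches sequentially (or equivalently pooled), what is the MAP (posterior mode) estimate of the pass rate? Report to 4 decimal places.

The Beta prior is conjugate to a Binomial/Bernoulli likelihood; the update adds successes to α and failures to β.
After batch 1: Beta(8.28+16, 2.96+5) = Beta(24.28, 7.96).
After batch 2: Beta(24.28+10, 7.96+1) = Beta(34.28, 8.96).
Mode of Beta(a,b) for a,b>1 is (a−1)/(a+b−2) = 33.28/41.24 = 0.8070.

0.8070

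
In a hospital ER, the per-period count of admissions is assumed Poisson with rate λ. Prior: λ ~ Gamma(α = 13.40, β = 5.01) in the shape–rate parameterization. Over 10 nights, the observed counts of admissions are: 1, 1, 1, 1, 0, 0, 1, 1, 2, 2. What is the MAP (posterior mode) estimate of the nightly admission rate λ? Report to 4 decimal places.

With a Gamma(shape α, rate β) prior, the Poisson likelihood is conjugate: the posterior is Gamma(α + ΣXᵢ, β + n).
Sum of counts S = 10 over n = 10 nights.
Posterior: Gamma(α+S, β+n) = Gamma(13.40+10, 5.01+10) = Gamma(23.40, 15.01).
Mode of Gamma(α,β) for α≥1 is (α−1)/β = 22.40/15.01 = 1.4923.

1.4923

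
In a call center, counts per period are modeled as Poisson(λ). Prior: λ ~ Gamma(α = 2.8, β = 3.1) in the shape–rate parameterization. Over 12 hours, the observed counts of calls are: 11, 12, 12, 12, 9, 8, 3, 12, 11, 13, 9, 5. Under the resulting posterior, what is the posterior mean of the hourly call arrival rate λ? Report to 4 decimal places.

7.9338

With a Gamma(shape α, rate β) prior, the Poisson likelihood is conjugate: the posterior is Gamma(α + ΣXᵢ, β + n).
Sum of counts S = 117 over n = 12 hours.
Posterior: Gamma(α+S, β+n) = Gamma(2.8+117, 3.1+12) = Gamma(119.8, 15.1).
Posterior mean = α/β = 119.8/15.1 = 7.9338.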